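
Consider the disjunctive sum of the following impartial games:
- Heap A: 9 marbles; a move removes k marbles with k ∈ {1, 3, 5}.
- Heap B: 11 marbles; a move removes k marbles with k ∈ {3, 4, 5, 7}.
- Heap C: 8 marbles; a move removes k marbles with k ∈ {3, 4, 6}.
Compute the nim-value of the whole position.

Grundy values for heap A (subtraction set {1, 3, 5}):
g(0) = mex{} = 0
g(1) = mex{0} = 1
g(2) = mex{1} = 0
g(3) = mex{0} = 1
g(4) = mex{1} = 0
g(5) = mex{0} = 1
g(6) = mex{1} = 0
g(7) = mex{0} = 1
g(8) = mex{1} = 0
g(9) = mex{0} = 1
So g(9) = 1.
Grundy values for heap B (subtraction set {3, 4, 5, 7}):
k:     0  1  2  3  4  5  6  7  8  9 10 11
g(k):  0  0  0  1  1  1  2  2  2  3  0  0
So g(11) = 0.
Grundy values for heap C (subtraction set {3, 4, 6}):
k:     0  1  2  3  4  5  6  7  8
g(k):  0  0  0  1  1  1  2  2  2
So g(8) = 2.
By the Sprague-Grundy theorem, the Grundy value of a sum of independent games is the XOR of the component values.
Combined value = 1 ⊕ 0 ⊕ 2 = 3.

3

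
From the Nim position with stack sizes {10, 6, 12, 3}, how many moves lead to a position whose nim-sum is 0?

3

Nim-sum: 10 ^ 6 ^ 12 ^ 3 = 3.
The overall nim-sum is X = 3. A stack of size p has a winning move iff p XOR X < p (reduce it to p XOR X).
  10: 10 XOR 3 = 9 < 10 — winning move (to 9).
  6: 6 XOR 3 = 5 < 6 — winning move (to 5).
  12: 12 XOR 3 = 15 ≥ 12 — no move.
  3: 3 XOR 3 = 0 < 3 — winning move (to 0).
That gives 3 winning moves.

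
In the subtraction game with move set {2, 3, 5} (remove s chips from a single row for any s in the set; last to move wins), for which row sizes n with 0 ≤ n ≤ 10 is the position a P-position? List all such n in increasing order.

Build the Grundy sequence with g(k) = mex{g(k−s) : s ∈ {2, 3, 5}, s ≤ k}:
g(0) = mex{} = 0
g(1) = mex{} = 0
g(2) = mex{0} = 1
g(3) = mex{0} = 1
g(4) = mex{0,1} = 2
g(5) = mex{0,1} = 2
g(6) = mex{0,1,2} = 3
g(7) = mex{1,2} = 0
g(8) = mex{1,2,3} = 0
g(9) = mex{0,2,3} = 1
g(10) = mex{0,2} = 1
The P-positions (g = 0) in 0..10 are 0, 1, 7, 8.

0, 1, 7, 8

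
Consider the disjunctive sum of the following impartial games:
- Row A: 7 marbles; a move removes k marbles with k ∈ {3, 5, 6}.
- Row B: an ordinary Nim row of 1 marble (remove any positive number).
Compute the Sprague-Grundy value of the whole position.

Grundy values for row A (subtraction set {3, 5, 6}):
k:     0  1  2  3  4  5  6  7
g(k):  0  0  0  1  1  1  2  2
So g(7) = 2.
Row B is a plain Nim row of size 1, so its Grundy value is 1.
By the Sprague-Grundy theorem, the Grundy value of a sum of independent games is the XOR of the component values.
Combined value = 2 ⊕ 1 = 3.

3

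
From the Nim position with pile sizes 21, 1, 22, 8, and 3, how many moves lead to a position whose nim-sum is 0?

1

Nim-sum: 21 ^ 1 ^ 22 ^ 8 ^ 3 = 9.
The overall nim-sum is X = 9. A pile of size p has a winning move iff p XOR X < p (reduce it to p XOR X).
  21: 21 XOR 9 = 28 ≥ 21 — no move.
  1: 1 XOR 9 = 8 ≥ 1 — no move.
  22: 22 XOR 9 = 31 ≥ 22 — no move.
  8: 8 XOR 9 = 1 < 8 — winning move (to 1).
  3: 3 XOR 9 = 10 ≥ 3 — no move.
That gives 1 winning move.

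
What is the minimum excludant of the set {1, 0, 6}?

2

The values 0, 1 are all present; 2 is the first non-negative integer missing from the set.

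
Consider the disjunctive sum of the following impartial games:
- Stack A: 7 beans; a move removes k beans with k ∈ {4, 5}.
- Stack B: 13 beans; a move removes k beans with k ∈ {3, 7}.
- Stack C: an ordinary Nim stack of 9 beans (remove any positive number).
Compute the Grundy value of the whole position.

9

For stack A, compute g(0), g(1), … with moves {4, 5}:
k:     0  1  2  3  4  5  6  7
g(k):  0  0  0  0  1  1  1  1
So g(7) = 1.
Grundy values for stack B (subtraction set {3, 7}):
k:     0  1  2  3  4  5  6  7  8  9 10 11 12 13
g(k):  0  0  0  1  1  1  0  2  2  1  0  0  0  1
So g(13) = 1.
Stack C is a plain Nim stack of size 9, so its Grundy value is 9.
By the Sprague-Grundy theorem, the Grundy value of a sum of independent games is the XOR of the component values.
Combined value = 1 XOR 1 XOR 9 = 9.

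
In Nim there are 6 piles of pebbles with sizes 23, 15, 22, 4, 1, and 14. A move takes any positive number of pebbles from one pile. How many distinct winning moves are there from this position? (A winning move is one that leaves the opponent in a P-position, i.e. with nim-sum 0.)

Compute the nim-sum pairwise:
23 ^ 15 = 24
24 ^ 22 = 14
14 ^ 4 = 10
10 ^ 1 = 11
11 ^ 14 = 5
The overall nim-sum is X = 5. A pile of size p has a winning move iff p XOR X < p (reduce it to p XOR X).
  23: 23 XOR 5 = 18 < 23 — winning move (to 18).
  15: 15 XOR 5 = 10 < 15 — winning move (to 10).
  22: 22 XOR 5 = 19 < 22 — winning move (to 19).
  4: 4 XOR 5 = 1 < 4 — winning move (to 1).
  1: 1 XOR 5 = 4 ≥ 1 — no move.
  14: 14 XOR 5 = 11 < 14 — winning move (to 11).
That gives 5 winning moves.

5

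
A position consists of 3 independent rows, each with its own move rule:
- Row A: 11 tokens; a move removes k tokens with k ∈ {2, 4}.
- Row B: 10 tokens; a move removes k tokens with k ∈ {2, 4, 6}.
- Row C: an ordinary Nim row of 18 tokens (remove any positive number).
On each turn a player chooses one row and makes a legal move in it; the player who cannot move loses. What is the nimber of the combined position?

For row A, compute g(0), g(1), … with moves {2, 4}:
g(0) = mex{} = 0
g(1) = mex{} = 0
g(2) = mex{0} = 1
g(3) = mex{0} = 1
g(4) = mex{0,1} = 2
g(5) = mex{0,1} = 2
g(6) = mex{1,2} = 0
g(7) = mex{1,2} = 0
g(8) = mex{0,2} = 1
g(9) = mex{0,2} = 1
g(10) = mex{0,1} = 2
g(11) = mex{0,1} = 2
So g(11) = 2.
For row B, compute g(0), g(1), … with moves {2, 4, 6}:
g(0) = mex{} = 0
g(1) = mex{} = 0
g(2) = mex{0} = 1
g(3) = mex{0} = 1
g(4) = mex{0,1} = 2
g(5) = mex{0,1} = 2
g(6) = mex{0,1,2} = 3
g(7) = mex{0,1,2} = 3
g(8) = mex{1,2,3} = 0
g(9) = mex{1,2,3} = 0
g(10) = mex{0,2,3} = 1
So g(10) = 1.
Row C is a plain Nim row of size 18, so its Grundy value is 18.
The value of a disjunctive sum is the nim-sum of the parts.
Combined value = 2 XOR 1 XOR 18 = 17.

17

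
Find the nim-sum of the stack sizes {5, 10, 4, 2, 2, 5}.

14

Compute the nim-sum pairwise:
5 ⊕ 10 = 15
15 ⊕ 4 = 11
11 ⊕ 2 = 9
9 ⊕ 2 = 11
11 ⊕ 5 = 14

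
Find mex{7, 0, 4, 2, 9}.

1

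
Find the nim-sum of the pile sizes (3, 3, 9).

9

In binary:
  0011  (3)
  0011  (3)
  1001  (9)
  ----
  1001  (9)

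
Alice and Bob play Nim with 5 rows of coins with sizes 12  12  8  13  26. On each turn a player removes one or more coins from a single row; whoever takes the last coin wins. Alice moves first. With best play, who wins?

Alice wins

Nim-sum: 12 ^ 12 ^ 8 ^ 13 ^ 26 = 31.
The nim-sum is 31 ≠ 0, so this is an N-position: the player to move can win; Alice has a winning move.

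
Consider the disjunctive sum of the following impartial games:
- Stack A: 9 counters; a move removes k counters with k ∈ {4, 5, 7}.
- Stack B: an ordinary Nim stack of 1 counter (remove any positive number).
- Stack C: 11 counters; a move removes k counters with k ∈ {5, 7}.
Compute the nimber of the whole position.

For stack A, compute g(0), g(1), … with moves {4, 5, 7}:
g(0) = mex{} = 0
g(1) = mex{} = 0
g(2) = mex{} = 0
g(3) = mex{} = 0
g(4) = mex{0} = 1
g(5) = mex{0} = 1
g(6) = mex{0} = 1
g(7) = mex{0} = 1
g(8) = mex{0,1} = 2
g(9) = mex{0,1} = 2
So g(9) = 2.
Stack B is a plain Nim stack of size 1, so its Grundy value is 1.
For stack C, compute g(0), g(1), … with moves {5, 7}:
g(0) = mex{} = 0
g(1) = mex{} = 0
g(2) = mex{} = 0
g(3) = mex{} = 0
g(4) = mex{} = 0
g(5) = mex{0} = 1
g(6) = mex{0} = 1
g(7) = mex{0} = 1
g(8) = mex{0} = 1
g(9) = mex{0} = 1
g(10) = mex{0,1} = 2
g(11) = mex{0,1} = 2
So g(11) = 2.
The value of a disjunctive sum is the nim-sum of the parts.
Combined value = 2 ⊕ 1 ⊕ 2 = 1.

1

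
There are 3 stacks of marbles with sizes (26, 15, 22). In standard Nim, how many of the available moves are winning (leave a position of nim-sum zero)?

Bitwise XOR of the heap sizes:
  11010  (26)
  01111  (15)
  10110  (22)
  -----
  00011  (3)
The overall nim-sum is X = 3. A stack of size p has a winning move iff p XOR X < p (reduce it to p XOR X).
  26: 26 XOR 3 = 25 < 26 — winning move (to 25).
  15: 15 XOR 3 = 12 < 15 — winning move (to 12).
  22: 22 XOR 3 = 21 < 22 — winning move (to 21).
That gives 3 winning moves.

3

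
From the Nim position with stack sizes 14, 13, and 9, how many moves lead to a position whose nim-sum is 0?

Compute the nim-sum pairwise:
14 ^ 13 = 3
3 ^ 9 = 10
The overall nim-sum is X = 10. A stack of size p has a winning move iff p XOR X < p (reduce it to p XOR X).
  14: 14 XOR 10 = 4 < 14 — winning move (to 4).
  13: 13 XOR 10 = 7 < 13 — winning move (to 7).
  9: 9 XOR 10 = 3 < 9 — winning move (to 3).
That gives 3 winning moves.

3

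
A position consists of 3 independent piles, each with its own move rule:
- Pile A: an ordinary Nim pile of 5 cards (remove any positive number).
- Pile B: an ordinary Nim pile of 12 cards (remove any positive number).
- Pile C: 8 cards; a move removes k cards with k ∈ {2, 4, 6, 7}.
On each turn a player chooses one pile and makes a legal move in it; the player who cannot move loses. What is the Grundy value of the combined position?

13

Pile A is a plain Nim pile of size 5, so its Grundy value is 5.
Pile B is a plain Nim pile of size 12, so its Grundy value is 12.
Build the Grundy sequence for pile C with g(k) = mex{g(k−s) : s ∈ {2, 4, 6, 7}, s ≤ k}:
k:     0  1  2  3  4  5  6  7  8
g(k):  0  0  1  1  2  2  3  3  4
So g(8) = 4.
The value of a disjunctive sum is the nim-sum of the parts.
Combined value = 5 ⊕ 12 ⊕ 4 = 13.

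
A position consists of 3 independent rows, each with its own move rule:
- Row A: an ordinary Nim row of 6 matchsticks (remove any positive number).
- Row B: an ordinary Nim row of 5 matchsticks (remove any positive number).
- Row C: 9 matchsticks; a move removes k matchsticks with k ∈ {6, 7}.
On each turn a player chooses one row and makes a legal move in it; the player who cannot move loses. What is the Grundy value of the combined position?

2

Row A is a plain Nim row of size 6, so its Grundy value is 6.
Row B is a plain Nim row of size 5, so its Grundy value is 5.
Grundy values for row C (subtraction set {6, 7}):
k:     0  1  2  3  4  5  6  7  8  9
g(k):  0  0  0  0  0  0  1  1  1  1
So g(9) = 1.
The value of a disjunctive sum is the nim-sum of the parts.
Combined value = 6 XOR 5 XOR 1 = 2.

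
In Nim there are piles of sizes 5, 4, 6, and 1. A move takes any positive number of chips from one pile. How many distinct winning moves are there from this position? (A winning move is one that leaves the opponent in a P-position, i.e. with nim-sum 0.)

Write each in binary and XOR column by column:
  101  (5)
  100  (4)
  110  (6)
  001  (1)
  ---
  110  (6)
The overall nim-sum is X = 6. A pile of size p has a winning move iff p XOR X < p (reduce it to p XOR X).
  5: 5 XOR 6 = 3 < 5 — winning move (to 3).
  4: 4 XOR 6 = 2 < 4 — winning move (to 2).
  6: 6 XOR 6 = 0 < 6 — winning move (to 0).
  1: 1 XOR 6 = 7 ≥ 1 — no move.
That gives 3 winning moves.

3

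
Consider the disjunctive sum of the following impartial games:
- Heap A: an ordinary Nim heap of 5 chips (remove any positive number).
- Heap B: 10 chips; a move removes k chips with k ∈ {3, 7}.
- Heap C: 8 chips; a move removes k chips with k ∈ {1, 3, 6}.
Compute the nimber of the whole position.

7

Heap A is a plain Nim heap of size 5, so its Grundy value is 5.
For heap B, compute g(0), g(1), … with moves {3, 7}:
g(0) = mex{} = 0
g(1) = mex{} = 0
g(2) = mex{} = 0
g(3) = mex{0} = 1
g(4) = mex{0} = 1
g(5) = mex{0} = 1
g(6) = mex{1} = 0
g(7) = mex{0,1} = 2
g(8) = mex{0,1} = 2
g(9) = mex{0} = 1
g(10) = mex{1,2} = 0
So g(10) = 0.
For heap C, compute g(0), g(1), … with moves {1, 3, 6}:
g(0) = mex{} = 0
g(1) = mex{0} = 1
g(2) = mex{1} = 0
g(3) = mex{0} = 1
g(4) = mex{1} = 0
g(5) = mex{0} = 1
g(6) = mex{0,1} = 2
g(7) = mex{0,1,2} = 3
g(8) = mex{0,1,3} = 2
So g(8) = 2.
The value of a disjunctive sum is the nim-sum of the parts.
Combined value = 5 ⊕ 0 ⊕ 2 = 7.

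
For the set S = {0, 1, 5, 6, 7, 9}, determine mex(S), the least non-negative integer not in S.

2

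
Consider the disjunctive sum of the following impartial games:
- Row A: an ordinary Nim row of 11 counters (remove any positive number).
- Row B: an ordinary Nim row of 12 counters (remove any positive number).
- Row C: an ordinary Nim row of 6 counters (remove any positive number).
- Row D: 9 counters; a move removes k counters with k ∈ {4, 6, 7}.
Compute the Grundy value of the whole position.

3

Row A is a plain Nim row of size 11, so its Grundy value is 11.
Row B is a plain Nim row of size 12, so its Grundy value is 12.
Row C is a plain Nim row of size 6, so its Grundy value is 6.
Build the Grundy sequence for row D with g(k) = mex{g(k−s) : s ∈ {4, 6, 7}, s ≤ k}:
k:     0  1  2  3  4  5  6  7  8  9
g(k):  0  0  0  0  1  1  1  1  2  2
So g(9) = 2.
By the Sprague-Grundy theorem, the Grundy value of a sum of independent games is the XOR of the component values.
Combined value = 11 XOR 12 XOR 6 XOR 2 = 3.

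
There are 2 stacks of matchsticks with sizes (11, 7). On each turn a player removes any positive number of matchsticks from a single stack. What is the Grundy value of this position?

Nim-sum: 11 ^ 7 = 12.

12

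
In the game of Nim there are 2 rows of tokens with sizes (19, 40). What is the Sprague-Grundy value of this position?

Bitwise XOR of the heap sizes:
  010011  (19)
  101000  (40)
  ------
  111011  (59)

59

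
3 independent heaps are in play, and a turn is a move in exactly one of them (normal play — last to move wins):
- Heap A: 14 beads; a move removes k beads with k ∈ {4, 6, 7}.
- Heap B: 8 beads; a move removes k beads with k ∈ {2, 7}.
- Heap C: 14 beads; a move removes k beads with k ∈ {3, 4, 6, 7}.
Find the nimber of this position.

For heap A, compute g(0), g(1), … with moves {4, 6, 7}:
g(0) = mex{} = 0
g(1) = mex{} = 0
g(2) = mex{} = 0
g(3) = mex{} = 0
g(4) = mex{0} = 1
g(5) = mex{0} = 1
g(6) = mex{0} = 1
g(7) = mex{0} = 1
g(8) = mex{0,1} = 2
g(9) = mex{0,1} = 2
g(10) = mex{0,1} = 2
g(11) = mex{1} = 0
g(12) = mex{1,2} = 0
g(13) = mex{1,2} = 0
g(14) = mex{1,2} = 0
So g(14) = 0.
Grundy values for heap B (subtraction set {2, 7}):
k:     0  1  2  3  4  5  6  7  8
g(k):  0  0  1  1  0  0  1  1  2
So g(8) = 2.
Build the Grundy sequence for heap C with g(k) = mex{g(k−s) : s ∈ {3, 4, 6, 7}, s ≤ k}:
g(0) = mex{} = 0
g(1) = mex{} = 0
g(2) = mex{} = 0
g(3) = mex{0} = 1
g(4) = mex{0} = 1
g(5) = mex{0} = 1
g(6) = mex{0,1} = 2
g(7) = mex{0,1} = 2
g(8) = mex{0,1} = 2
g(9) = mex{0,1,2} = 3
g(10) = mex{1,2} = 0
g(11) = mex{1,2} = 0
g(12) = mex{1,2,3} = 0
g(13) = mex{0,2,3} = 1
g(14) = mex{0,2} = 1
So g(14) = 1.
The value of a disjunctive sum is the nim-sum of the parts.
Combined value = 0 ⊕ 2 ⊕ 1 = 3.

3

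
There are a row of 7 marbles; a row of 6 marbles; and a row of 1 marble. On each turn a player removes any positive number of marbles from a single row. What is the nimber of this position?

0

Bitwise XOR of the heap sizes:
  111  (7)
  110  (6)
  001  (1)
  ---
  000  (0)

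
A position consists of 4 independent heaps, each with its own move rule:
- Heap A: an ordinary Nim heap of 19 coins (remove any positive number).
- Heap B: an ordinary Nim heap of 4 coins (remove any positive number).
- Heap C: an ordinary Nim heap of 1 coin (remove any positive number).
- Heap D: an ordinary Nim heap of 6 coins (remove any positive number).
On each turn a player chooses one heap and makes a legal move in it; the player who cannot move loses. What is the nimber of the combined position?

Heap A is a plain Nim heap of size 19, so its Grundy value is 19.
Heap B is a plain Nim heap of size 4, so its Grundy value is 4.
Heap C is a plain Nim heap of size 1, so its Grundy value is 1.
Heap D is a plain Nim heap of size 6, so its Grundy value is 6.
By the Sprague-Grundy theorem, the Grundy value of a sum of independent games is the XOR of the component values.
Combined value = 19 ⊕ 4 ⊕ 1 ⊕ 6 = 16.

16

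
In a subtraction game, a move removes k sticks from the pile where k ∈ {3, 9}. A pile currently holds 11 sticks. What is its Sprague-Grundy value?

1

Compute g(0), g(1), … for moves {3, 9}:
k:     0  1  2  3  4  5  6  7  8  9 10 11
g(k):  0  0  0  1  1  1  0  0  0  1  1  1
So g(11) = 1.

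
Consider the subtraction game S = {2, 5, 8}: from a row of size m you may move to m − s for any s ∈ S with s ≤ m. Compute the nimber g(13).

Grundy values for subtraction set {2, 5, 8}:
k:     0  1  2  3  4  5  6  7  8  9 10 11 12 13
g(k):  0  0  1  1  0  2  1  0  2  1  0  0  1  1
So g(13) = 1.

1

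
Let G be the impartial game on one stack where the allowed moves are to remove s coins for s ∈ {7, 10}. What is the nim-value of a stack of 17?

0

Build the Grundy sequence with g(k) = mex{g(k−s) : s ∈ {7, 10}, s ≤ k}:
k:     0  1  2  3  4  5  6  7  8  9 10 11 12 13 14 15 16 17
g(k):  0  0  0  0  0  0  0  1  1  1  1  1  1  1  2  2  2  0
So g(17) = 0.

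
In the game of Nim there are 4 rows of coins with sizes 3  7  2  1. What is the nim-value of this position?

7

Nim-sum: 3 XOR 7 XOR 2 XOR 1 = 7.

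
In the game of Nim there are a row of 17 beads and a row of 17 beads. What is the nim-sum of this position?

0

Nim-sum: 17 XOR 17 = 0.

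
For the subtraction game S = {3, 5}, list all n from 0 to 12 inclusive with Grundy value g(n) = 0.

0, 1, 2, 8, 9, 10

Grundy values for subtraction set {3, 5}:
k:     0  1  2  3  4  5  6  7  8  9 10 11 12
g(k):  0  0  0  1  1  1  2  2  0  0  0  1  1
The P-positions (g = 0) in 0..12 are 0, 1, 2, 8, 9, 10.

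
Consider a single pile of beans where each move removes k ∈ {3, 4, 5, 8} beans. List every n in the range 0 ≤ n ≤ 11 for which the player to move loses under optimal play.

0, 1, 2, 11

Compute g(0), g(1), … for moves {3, 4, 5, 8}:
k:     0  1  2  3  4  5  6  7  8  9 10 11
g(k):  0  0  0  1  1  1  2  2  2  3  3  0
The P-positions (g = 0) in 0..11 are 0, 1, 2, 11.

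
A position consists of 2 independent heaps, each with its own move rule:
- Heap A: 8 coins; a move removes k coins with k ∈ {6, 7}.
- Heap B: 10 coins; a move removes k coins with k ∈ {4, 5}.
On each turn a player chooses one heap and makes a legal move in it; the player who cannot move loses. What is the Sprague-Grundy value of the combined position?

For heap A, compute g(0), g(1), … with moves {6, 7}:
k:     0  1  2  3  4  5  6  7  8
g(k):  0  0  0  0  0  0  1  1  1
So g(8) = 1.
Build the Grundy sequence for heap B with g(k) = mex{g(k−s) : s ∈ {4, 5}, s ≤ k}:
k:     0  1  2  3  4  5  6  7  8  9 10
g(k):  0  0  0  0  1  1  1  1  2  0  0
So g(10) = 0.
The value of a disjunctive sum is the nim-sum of the parts.
Combined value = 1 XOR 0 = 1.

1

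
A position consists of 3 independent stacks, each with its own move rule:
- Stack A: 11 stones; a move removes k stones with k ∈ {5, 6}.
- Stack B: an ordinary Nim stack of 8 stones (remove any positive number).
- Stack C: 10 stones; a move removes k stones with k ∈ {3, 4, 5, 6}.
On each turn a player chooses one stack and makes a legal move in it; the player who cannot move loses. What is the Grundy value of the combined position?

8

For stack A, compute g(0), g(1), … with moves {5, 6}:
g(0) = mex{} = 0
g(1) = mex{} = 0
g(2) = mex{} = 0
g(3) = mex{} = 0
g(4) = mex{} = 0
g(5) = mex{0} = 1
g(6) = mex{0} = 1
g(7) = mex{0} = 1
g(8) = mex{0} = 1
g(9) = mex{0} = 1
g(10) = mex{0,1} = 2
g(11) = mex{1} = 0
So g(11) = 0.
Stack B is a plain Nim stack of size 8, so its Grundy value is 8.
Grundy values for stack C (subtraction set {3, 4, 5, 6}):
k:     0  1  2  3  4  5  6  7  8  9 10
g(k):  0  0  0  1  1  1  2  2  2  0  0
So g(10) = 0.
By the Sprague-Grundy theorem, the Grundy value of a sum of independent games is the XOR of the component values.
Combined value = 0 ⊕ 8 ⊕ 0 = 8.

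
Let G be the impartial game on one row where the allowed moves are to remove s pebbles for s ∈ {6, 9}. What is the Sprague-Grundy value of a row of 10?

1

Compute g(0), g(1), … for moves {6, 9}:
k:     0  1  2  3  4  5  6  7  8  9 10
g(k):  0  0  0  0  0  0  1  1  1  1  1
So g(10) = 1.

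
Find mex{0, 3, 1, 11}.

The values 0, 1 are all present; 2 is the first non-negative integer missing from the set.

2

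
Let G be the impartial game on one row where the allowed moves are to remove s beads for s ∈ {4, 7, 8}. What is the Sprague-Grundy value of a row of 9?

2

Grundy values for subtraction set {4, 7, 8}:
g(0) = mex{} = 0
g(1) = mex{} = 0
g(2) = mex{} = 0
g(3) = mex{} = 0
g(4) = mex{0} = 1
g(5) = mex{0} = 1
g(6) = mex{0} = 1
g(7) = mex{0} = 1
g(8) = mex{0,1} = 2
g(9) = mex{0,1} = 2
So g(9) = 2.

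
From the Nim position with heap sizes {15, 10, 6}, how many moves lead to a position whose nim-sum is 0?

Nim-sum: 15 XOR 10 XOR 6 = 3.
The overall nim-sum is X = 3. A heap of size p has a winning move iff p XOR X < p (reduce it to p XOR X).
  15: 15 XOR 3 = 12 < 15 — winning move (to 12).
  10: 10 XOR 3 = 9 < 10 — winning move (to 9).
  6: 6 XOR 3 = 5 < 6 — winning move (to 5).
That gives 3 winning moves.

3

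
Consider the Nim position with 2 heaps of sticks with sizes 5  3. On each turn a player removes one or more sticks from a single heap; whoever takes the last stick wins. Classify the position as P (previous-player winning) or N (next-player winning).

In binary:
  101  (5)
  011  (3)
  ---
  110  (6)
The nim-sum is 6 ≠ 0, so this is an N-position: the player to move can win.

N-position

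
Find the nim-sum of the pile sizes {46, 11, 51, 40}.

62

Compute the nim-sum pairwise:
46 XOR 11 = 37
37 XOR 51 = 22
22 XOR 40 = 62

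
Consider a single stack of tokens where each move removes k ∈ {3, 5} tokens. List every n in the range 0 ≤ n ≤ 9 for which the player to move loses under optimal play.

0, 1, 2, 8, 9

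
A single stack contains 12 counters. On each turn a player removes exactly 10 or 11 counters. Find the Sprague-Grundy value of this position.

1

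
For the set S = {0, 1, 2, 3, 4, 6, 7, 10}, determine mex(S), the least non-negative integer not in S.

5

The values 0, 1, 2, 3, 4 are all present; 5 is the first non-negative integer missing from the set.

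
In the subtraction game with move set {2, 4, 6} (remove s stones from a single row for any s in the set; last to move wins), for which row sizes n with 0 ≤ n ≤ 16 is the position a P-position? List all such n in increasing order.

Grundy values for subtraction set {2, 4, 6}:
k:     0  1  2  3  4  5  6  7  8  9 10 11 12 13 14 15 16
g(k):  0  0  1  1  2  2  3  3  0  0  1  1  2  2  3  3  0
The P-positions (g = 0) in 0..16 are 0, 1, 8, 9, 16.

0, 1, 8, 9, 16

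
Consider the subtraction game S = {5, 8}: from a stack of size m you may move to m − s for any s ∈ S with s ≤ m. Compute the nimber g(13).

0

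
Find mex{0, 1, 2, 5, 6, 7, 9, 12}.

3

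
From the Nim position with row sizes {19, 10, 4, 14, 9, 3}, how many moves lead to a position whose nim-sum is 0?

1

Bitwise XOR of the heap sizes:
  10011  (19)
  01010  (10)
  00100  (4)
  01110  (14)
  01001  (9)
  00011  (3)
  -----
  11001  (25)
The overall nim-sum is X = 25. A row of size p has a winning move iff p XOR X < p (reduce it to p XOR X).
  19: 19 XOR 25 = 10 < 19 — winning move (to 10).
  10: 10 XOR 25 = 19 ≥ 10 — no move.
  4: 4 XOR 25 = 29 ≥ 4 — no move.
  14: 14 XOR 25 = 23 ≥ 14 — no move.
  9: 9 XOR 25 = 16 ≥ 9 — no move.
  3: 3 XOR 25 = 26 ≥ 3 — no move.
That gives 1 winning move.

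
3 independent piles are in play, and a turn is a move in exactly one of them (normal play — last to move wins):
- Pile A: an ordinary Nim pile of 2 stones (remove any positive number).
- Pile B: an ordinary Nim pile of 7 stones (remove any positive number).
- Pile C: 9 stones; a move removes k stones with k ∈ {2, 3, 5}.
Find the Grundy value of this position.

4

Pile A is a plain Nim pile of size 2, so its Grundy value is 2.
Pile B is a plain Nim pile of size 7, so its Grundy value is 7.
Grundy values for pile C (subtraction set {2, 3, 5}):
k:     0  1  2  3  4  5  6  7  8  9
g(k):  0  0  1  1  2  2  3  0  0  1
So g(9) = 1.
By the Sprague-Grundy theorem, the Grundy value of a sum of independent games is the XOR of the component values.
Combined value = 2 XOR 7 XOR 1 = 4.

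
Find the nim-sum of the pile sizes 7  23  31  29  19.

1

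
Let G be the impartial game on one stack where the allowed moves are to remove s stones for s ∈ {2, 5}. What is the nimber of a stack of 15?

Grundy values for subtraction set {2, 5}:
k:     0  1  2  3  4  5  6  7  8  9 10 11 12 13 14 15
g(k):  0  0  1  1  0  2  1  0  0  1  1  0  2  1  0  0
So g(15) = 0.

0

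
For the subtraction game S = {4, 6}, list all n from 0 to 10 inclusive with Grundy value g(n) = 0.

0, 1, 2, 3, 10

Grundy values for subtraction set {4, 6}:
g(0) = mex{} = 0
g(1) = mex{} = 0
g(2) = mex{} = 0
g(3) = mex{} = 0
g(4) = mex{0} = 1
g(5) = mex{0} = 1
g(6) = mex{0} = 1
g(7) = mex{0} = 1
g(8) = mex{0,1} = 2
g(9) = mex{0,1} = 2
g(10) = mex{1} = 0
The P-positions (g = 0) in 0..10 are 0, 1, 2, 3, 10.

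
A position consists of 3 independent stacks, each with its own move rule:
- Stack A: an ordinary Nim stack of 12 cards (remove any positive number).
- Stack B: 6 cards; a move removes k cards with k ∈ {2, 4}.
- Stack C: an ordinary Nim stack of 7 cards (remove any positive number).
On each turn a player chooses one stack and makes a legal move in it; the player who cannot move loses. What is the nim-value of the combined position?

11

Stack A is a plain Nim stack of size 12, so its Grundy value is 12.
For stack B, compute g(0), g(1), … with moves {2, 4}:
k:     0  1  2  3  4  5  6
g(k):  0  0  1  1  2  2  0
So g(6) = 0.
Stack C is a plain Nim stack of size 7, so its Grundy value is 7.
The value of a disjunctive sum is the nim-sum of the parts.
Combined value = 12 ⊕ 0 ⊕ 7 = 11.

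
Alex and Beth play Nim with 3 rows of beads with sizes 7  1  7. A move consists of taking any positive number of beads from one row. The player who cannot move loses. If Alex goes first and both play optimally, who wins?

In binary:
  111  (7)
  001  (1)
  111  (7)
  ---
  001  (1)
The nim-sum is 1 ≠ 0, so this is an N-position: the player to move can win; Alex has a winning move.

Alex wins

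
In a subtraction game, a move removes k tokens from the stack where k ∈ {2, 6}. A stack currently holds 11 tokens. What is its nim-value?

Grundy values for subtraction set {2, 6}:
g(0) = mex{} = 0
g(1) = mex{} = 0
g(2) = mex{0} = 1
g(3) = mex{0} = 1
g(4) = mex{1} = 0
g(5) = mex{1} = 0
g(6) = mex{0} = 1
g(7) = mex{0} = 1
g(8) = mex{1} = 0
g(9) = mex{1} = 0
g(10) = mex{0} = 1
g(11) = mex{0} = 1
So g(11) = 1.

1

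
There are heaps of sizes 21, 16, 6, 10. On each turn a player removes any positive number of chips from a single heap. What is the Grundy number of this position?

9

In binary:
  10101  (21)
  10000  (16)
  00110  (6)
  01010  (10)
  -----
  01001  (9)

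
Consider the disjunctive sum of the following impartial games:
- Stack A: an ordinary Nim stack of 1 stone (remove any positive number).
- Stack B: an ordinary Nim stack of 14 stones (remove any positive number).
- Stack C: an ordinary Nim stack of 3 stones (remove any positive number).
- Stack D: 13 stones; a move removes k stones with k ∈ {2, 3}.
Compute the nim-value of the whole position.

Stack A is a plain Nim stack of size 1, so its Grundy value is 1.
Stack B is a plain Nim stack of size 14, so its Grundy value is 14.
Stack C is a plain Nim stack of size 3, so its Grundy value is 3.
Grundy values for stack D (subtraction set {2, 3}):
k:     0  1  2  3  4  5  6  7  8  9 10 11 12 13
g(k):  0  0  1  1  2  0  0  1  1  2  0  0  1  1
So g(13) = 1.
The value of a disjunctive sum is the nim-sum of the parts.
Combined value = 1 ⊕ 14 ⊕ 3 ⊕ 1 = 13.

13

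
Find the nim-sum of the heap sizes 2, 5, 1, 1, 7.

Compute the nim-sum pairwise:
2 ^ 5 = 7
7 ^ 1 = 6
6 ^ 1 = 7
7 ^ 7 = 0

0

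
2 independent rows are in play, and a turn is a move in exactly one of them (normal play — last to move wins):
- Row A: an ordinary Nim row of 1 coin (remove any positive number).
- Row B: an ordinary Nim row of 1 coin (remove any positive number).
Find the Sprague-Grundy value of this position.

0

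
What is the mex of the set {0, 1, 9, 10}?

The values 0, 1 are all present; 2 is the first non-negative integer missing from the set.

2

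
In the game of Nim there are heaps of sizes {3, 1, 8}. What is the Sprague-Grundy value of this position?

10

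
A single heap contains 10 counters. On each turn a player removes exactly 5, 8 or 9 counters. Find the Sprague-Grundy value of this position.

2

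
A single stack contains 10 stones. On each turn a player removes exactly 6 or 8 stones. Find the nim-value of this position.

1

Grundy values for subtraction set {6, 8}:
k:     0  1  2  3  4  5  6  7  8  9 10
g(k):  0  0  0  0  0  0  1  1  1  1  1
So g(10) = 1.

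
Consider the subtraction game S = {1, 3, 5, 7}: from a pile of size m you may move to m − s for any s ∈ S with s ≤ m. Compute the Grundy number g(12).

0

Compute g(0), g(1), … for moves {1, 3, 5, 7}:
g(0) = mex{} = 0
g(1) = mex{0} = 1
g(2) = mex{1} = 0
g(3) = mex{0} = 1
g(4) = mex{1} = 0
g(5) = mex{0} = 1
g(6) = mex{1} = 0
g(7) = mex{0} = 1
g(8) = mex{1} = 0
g(9) = mex{0} = 1
g(10) = mex{1} = 0
g(11) = mex{0} = 1
g(12) = mex{1} = 0
So g(12) = 0.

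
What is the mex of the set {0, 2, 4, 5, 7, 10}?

0 is in the set but 1 is not, so the mex is 1.

1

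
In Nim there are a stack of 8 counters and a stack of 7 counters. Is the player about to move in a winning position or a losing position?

Winning position

Nim-sum: 8 ⊕ 7 = 15.
The nim-sum is 15 ≠ 0, so this is an N-position: the player to move can win.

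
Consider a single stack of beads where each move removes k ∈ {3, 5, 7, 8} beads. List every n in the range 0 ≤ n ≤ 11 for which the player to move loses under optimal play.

Grundy values for subtraction set {3, 5, 7, 8}:
k:     0  1  2  3  4  5  6  7  8  9 10 11
g(k):  0  0  0  1  1  1  2  2  2  3  3  0
The P-positions (g = 0) in 0..11 are 0, 1, 2, 11.

0, 1, 2, 11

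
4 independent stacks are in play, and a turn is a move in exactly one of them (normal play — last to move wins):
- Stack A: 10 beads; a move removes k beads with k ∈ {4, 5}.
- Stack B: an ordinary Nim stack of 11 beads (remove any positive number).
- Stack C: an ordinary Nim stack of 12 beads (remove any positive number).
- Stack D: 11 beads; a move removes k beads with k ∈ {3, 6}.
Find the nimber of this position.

For stack A, compute g(0), g(1), … with moves {4, 5}:
g(0) = mex{} = 0
g(1) = mex{} = 0
g(2) = mex{} = 0
g(3) = mex{} = 0
g(4) = mex{0} = 1
g(5) = mex{0} = 1
g(6) = mex{0} = 1
g(7) = mex{0} = 1
g(8) = mex{0,1} = 2
g(9) = mex{1} = 0
g(10) = mex{1} = 0
So g(10) = 0.
Stack B is a plain Nim stack of size 11, so its Grundy value is 11.
Stack C is a plain Nim stack of size 12, so its Grundy value is 12.
For stack D, compute g(0), g(1), … with moves {3, 6}:
k:     0  1  2  3  4  5  6  7  8  9 10 11
g(k):  0  0  0  1  1  1  2  2  2  0  0  0
So g(11) = 0.
The value of a disjunctive sum is the nim-sum of the parts.
Combined value = 0 XOR 11 XOR 12 XOR 0 = 7.

7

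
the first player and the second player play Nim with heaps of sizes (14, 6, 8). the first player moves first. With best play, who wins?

Compute the nim-sum pairwise:
14 ^ 6 = 8
8 ^ 8 = 0
The nim-sum is 0, so this is a P-position: the player to move is in a losing position under optimal play; the first player is about to move from it and so loses — the second player wins.

the second player wins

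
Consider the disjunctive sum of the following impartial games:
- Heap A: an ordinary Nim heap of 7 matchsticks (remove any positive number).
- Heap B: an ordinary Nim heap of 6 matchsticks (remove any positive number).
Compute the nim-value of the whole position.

1

Heap A is a plain Nim heap of size 7, so its Grundy value is 7.
Heap B is a plain Nim heap of size 6, so its Grundy value is 6.
By the Sprague-Grundy theorem, the Grundy value of a sum of independent games is the XOR of the component values.
Combined value = 7 ⊕ 6 = 1.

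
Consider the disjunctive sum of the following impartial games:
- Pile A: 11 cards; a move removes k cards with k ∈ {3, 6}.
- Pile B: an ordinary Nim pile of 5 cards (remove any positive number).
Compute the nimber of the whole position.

5

For pile A, compute g(0), g(1), … with moves {3, 6}:
g(0) = mex{} = 0
g(1) = mex{} = 0
g(2) = mex{} = 0
g(3) = mex{0} = 1
g(4) = mex{0} = 1
g(5) = mex{0} = 1
g(6) = mex{0,1} = 2
g(7) = mex{0,1} = 2
g(8) = mex{0,1} = 2
g(9) = mex{1,2} = 0
g(10) = mex{1,2} = 0
g(11) = mex{1,2} = 0
So g(11) = 0.
Pile B is a plain Nim pile of size 5, so its Grundy value is 5.
By the Sprague-Grundy theorem, the Grundy value of a sum of independent games is the XOR of the component values.
Combined value = 0 ⊕ 5 = 5.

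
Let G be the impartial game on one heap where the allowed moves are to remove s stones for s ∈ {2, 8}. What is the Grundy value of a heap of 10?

Compute g(0), g(1), … for moves {2, 8}:
g(0) = mex{} = 0
g(1) = mex{} = 0
g(2) = mex{0} = 1
g(3) = mex{0} = 1
g(4) = mex{1} = 0
g(5) = mex{1} = 0
g(6) = mex{0} = 1
g(7) = mex{0} = 1
g(8) = mex{0,1} = 2
g(9) = mex{0,1} = 2
g(10) = mex{1,2} = 0
So g(10) = 0.

0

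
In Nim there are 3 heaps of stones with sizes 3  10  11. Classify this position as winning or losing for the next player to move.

Winning position

Compute the nim-sum pairwise:
3 XOR 10 = 9
9 XOR 11 = 2
The nim-sum is 2 ≠ 0, so this is an N-position: the player to move can win.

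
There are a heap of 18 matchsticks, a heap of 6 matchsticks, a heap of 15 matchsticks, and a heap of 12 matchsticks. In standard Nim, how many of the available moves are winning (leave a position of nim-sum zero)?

1

Bitwise XOR of the heap sizes:
  10010  (18)
  00110  (6)
  01111  (15)
  01100  (12)
  -----
  10111  (23)
The overall nim-sum is X = 23. A heap of size p has a winning move iff p XOR X < p (reduce it to p XOR X).
  18: 18 XOR 23 = 5 < 18 — winning move (to 5).
  6: 6 XOR 23 = 17 ≥ 6 — no move.
  15: 15 XOR 23 = 24 ≥ 15 — no move.
  12: 12 XOR 23 = 27 ≥ 12 — no move.
That gives 1 winning move.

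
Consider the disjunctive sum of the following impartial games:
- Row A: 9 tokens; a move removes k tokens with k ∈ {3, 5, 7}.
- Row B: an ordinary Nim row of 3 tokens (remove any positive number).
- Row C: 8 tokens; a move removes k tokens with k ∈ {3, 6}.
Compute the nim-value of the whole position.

Grundy values for row A (subtraction set {3, 5, 7}):
g(0) = mex{} = 0
g(1) = mex{} = 0
g(2) = mex{} = 0
g(3) = mex{0} = 1
g(4) = mex{0} = 1
g(5) = mex{0} = 1
g(6) = mex{0,1} = 2
g(7) = mex{0,1} = 2
g(8) = mex{0,1} = 2
g(9) = mex{0,1,2} = 3
So g(9) = 3.
Row B is a plain Nim row of size 3, so its Grundy value is 3.
Grundy values for row C (subtraction set {3, 6}):
g(0) = mex{} = 0
g(1) = mex{} = 0
g(2) = mex{} = 0
g(3) = mex{0} = 1
g(4) = mex{0} = 1
g(5) = mex{0} = 1
g(6) = mex{0,1} = 2
g(7) = mex{0,1} = 2
g(8) = mex{0,1} = 2
So g(8) = 2.
By the Sprague-Grundy theorem, the Grundy value of a sum of independent games is the XOR of the component values.
Combined value = 3 ⊕ 3 ⊕ 2 = 2.

2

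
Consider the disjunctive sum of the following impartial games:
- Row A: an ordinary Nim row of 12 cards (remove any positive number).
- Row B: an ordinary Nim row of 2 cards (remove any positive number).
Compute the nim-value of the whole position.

14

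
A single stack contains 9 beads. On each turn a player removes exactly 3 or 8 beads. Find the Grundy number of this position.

1

Grundy values for subtraction set {3, 8}:
k:     0  1  2  3  4  5  6  7  8  9
g(k):  0  0  0  1  1  1  0  0  2  1
So g(9) = 1.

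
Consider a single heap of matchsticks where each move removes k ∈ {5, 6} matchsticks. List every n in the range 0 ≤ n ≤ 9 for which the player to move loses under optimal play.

0, 1, 2, 3, 4

Compute g(0), g(1), … for moves {5, 6}:
k:     0  1  2  3  4  5  6  7  8  9
g(k):  0  0  0  0  0  1  1  1  1  1
The P-positions (g = 0) in 0..9 are 0, 1, 2, 3, 4.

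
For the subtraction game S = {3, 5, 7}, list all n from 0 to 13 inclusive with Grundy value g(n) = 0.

0, 1, 2, 10, 11, 12

Build the Grundy sequence with g(k) = mex{g(k−s) : s ∈ {3, 5, 7}, s ≤ k}:
k:     0  1  2  3  4  5  6  7  8  9 10 11 12 13
g(k):  0  0  0  1  1  1  2  2  2  3  0  0  0  1
The P-positions (g = 0) in 0..13 are 0, 1, 2, 10, 11, 12.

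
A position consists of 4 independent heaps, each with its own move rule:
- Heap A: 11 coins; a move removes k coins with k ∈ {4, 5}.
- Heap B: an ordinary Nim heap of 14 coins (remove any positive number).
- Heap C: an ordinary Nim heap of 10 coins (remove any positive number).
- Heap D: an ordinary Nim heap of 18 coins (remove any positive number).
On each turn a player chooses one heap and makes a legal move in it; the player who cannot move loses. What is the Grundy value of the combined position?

Grundy values for heap A (subtraction set {4, 5}):
g(0) = mex{} = 0
g(1) = mex{} = 0
g(2) = mex{} = 0
g(3) = mex{} = 0
g(4) = mex{0} = 1
g(5) = mex{0} = 1
g(6) = mex{0} = 1
g(7) = mex{0} = 1
g(8) = mex{0,1} = 2
g(9) = mex{1} = 0
g(10) = mex{1} = 0
g(11) = mex{1} = 0
So g(11) = 0.
Heap B is a plain Nim heap of size 14, so its Grundy value is 14.
Heap C is a plain Nim heap of size 10, so its Grundy value is 10.
Heap D is a plain Nim heap of size 18, so its Grundy value is 18.
By the Sprague-Grundy theorem, the Grundy value of a sum of independent games is the XOR of the component values.
Combined value = 0 ⊕ 14 ⊕ 10 ⊕ 18 = 22.

22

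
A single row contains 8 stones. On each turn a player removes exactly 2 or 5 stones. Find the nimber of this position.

Build the Grundy sequence with g(k) = mex{g(k−s) : s ∈ {2, 5}, s ≤ k}:
g(0) = mex{} = 0
g(1) = mex{} = 0
g(2) = mex{0} = 1
g(3) = mex{0} = 1
g(4) = mex{1} = 0
g(5) = mex{0,1} = 2
g(6) = mex{0} = 1
g(7) = mex{1,2} = 0
g(8) = mex{1} = 0
So g(8) = 0.

0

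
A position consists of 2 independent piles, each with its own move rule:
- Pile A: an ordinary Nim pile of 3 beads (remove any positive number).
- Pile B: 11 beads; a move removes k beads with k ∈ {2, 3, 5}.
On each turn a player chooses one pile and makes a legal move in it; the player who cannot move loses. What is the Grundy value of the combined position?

1

Pile A is a plain Nim pile of size 3, so its Grundy value is 3.
For pile B, compute g(0), g(1), … with moves {2, 3, 5}:
g(0) = mex{} = 0
g(1) = mex{} = 0
g(2) = mex{0} = 1
g(3) = mex{0} = 1
g(4) = mex{0,1} = 2
g(5) = mex{0,1} = 2
g(6) = mex{0,1,2} = 3
g(7) = mex{1,2} = 0
g(8) = mex{1,2,3} = 0
g(9) = mex{0,2,3} = 1
g(10) = mex{0,2} = 1
g(11) = mex{0,1,3} = 2
So g(11) = 2.
The value of a disjunctive sum is the nim-sum of the parts.
Combined value = 3 ⊕ 2 = 1.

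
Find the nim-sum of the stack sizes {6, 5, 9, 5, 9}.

In binary:
  0110  (6)
  0101  (5)
  1001  (9)
  0101  (5)
  1001  (9)
  ----
  0110  (6)

6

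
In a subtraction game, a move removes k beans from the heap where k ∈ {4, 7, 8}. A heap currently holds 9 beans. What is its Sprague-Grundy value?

2

Compute g(0), g(1), … for moves {4, 7, 8}:
g(0) = mex{} = 0
g(1) = mex{} = 0
g(2) = mex{} = 0
g(3) = mex{} = 0
g(4) = mex{0} = 1
g(5) = mex{0} = 1
g(6) = mex{0} = 1
g(7) = mex{0} = 1
g(8) = mex{0,1} = 2
g(9) = mex{0,1} = 2
So g(9) = 2.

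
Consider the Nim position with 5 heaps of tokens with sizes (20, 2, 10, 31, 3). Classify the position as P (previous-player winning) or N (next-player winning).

P-position

Nim-sum: 20 ^ 2 ^ 10 ^ 31 ^ 3 = 0.
The nim-sum is 0, so this is a P-position: the player to move is in a losing position under optimal play.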